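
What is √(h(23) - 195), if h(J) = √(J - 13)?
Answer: √(-195 + √10) ≈ 13.851*I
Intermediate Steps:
h(J) = √(-13 + J)
√(h(23) - 195) = √(√(-13 + 23) - 195) = √(√10 - 195) = √(-195 + √10)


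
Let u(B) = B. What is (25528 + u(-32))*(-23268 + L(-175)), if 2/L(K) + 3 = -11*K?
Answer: -570104506312/961 ≈ -5.9324e+8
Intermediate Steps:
L(K) = 2/(-3 - 11*K)
(25528 + u(-32))*(-23268 + L(-175)) = (25528 - 32)*(-23268 - 2/(3 + 11*(-175))) = 25496*(-23268 - 2/(3 - 1925)) = 25496*(-23268 - 2/(-1922)) = 25496*(-23268 - 2*(-1/1922)) = 25496*(-23268 + 1/961) = 25496*(-22360547/961) = -570104506312/961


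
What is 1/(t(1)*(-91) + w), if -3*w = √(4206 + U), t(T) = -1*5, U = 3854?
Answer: 63/28541 + 6*√2015/1855165 ≈ 0.0023525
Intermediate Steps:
t(T) = -5
w = -2*√2015/3 (w = -√(4206 + 3854)/3 = -2*√2015/3 ≈ -29.926)
1/(t(1)*(-91) + w) = 1/(-5*(-91) - 2*√2015/3) = 1/(455 - 2*√2015/3)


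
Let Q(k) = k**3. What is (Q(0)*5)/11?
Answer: 0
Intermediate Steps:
(Q(0)*5)/11 = (0**3*5)/11 = (0*5)*(1/11) = 0*(1/11) = 0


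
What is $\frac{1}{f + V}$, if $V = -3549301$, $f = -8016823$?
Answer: $- \frac{1}{11566124} \approx -8.6459 \cdot 10^{-8}$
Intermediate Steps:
$\frac{1}{f + V} = \frac{1}{-8016823 - 3549301} = \frac{1}{-11566124} = - \frac{1}{11566124}$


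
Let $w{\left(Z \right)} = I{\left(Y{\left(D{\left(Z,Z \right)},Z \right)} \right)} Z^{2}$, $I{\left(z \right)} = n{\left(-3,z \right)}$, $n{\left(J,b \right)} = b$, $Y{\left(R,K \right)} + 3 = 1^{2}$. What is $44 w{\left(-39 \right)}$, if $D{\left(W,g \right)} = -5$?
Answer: $-133848$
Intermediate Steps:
$Y{\left(R,K \right)} = -2$ ($Y{\left(R,K \right)} = -3 + 1^{2} = -3 + 1 = -2$)
$I{\left(z \right)} = z$
$w{\left(Z \right)} = - 2 Z^{2}$
$44 w{\left(-39 \right)} = 44 \left(- 2 \left(-39\right)^{2}\right) = 44 \left(\left(-2\right) 1521\right) = 44 \left(-3042\right) = -133848$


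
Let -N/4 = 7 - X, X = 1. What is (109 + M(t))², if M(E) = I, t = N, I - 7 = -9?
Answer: 11449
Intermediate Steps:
N = -24 (N = -4*(7 - 1*1) = -4*(7 - 1) = -4*6 = -24)
I = -2 (I = 7 - 9 = -2)
t = -24
M(E) = -2
(109 + M(t))² = (109 - 2)² = 107² = 11449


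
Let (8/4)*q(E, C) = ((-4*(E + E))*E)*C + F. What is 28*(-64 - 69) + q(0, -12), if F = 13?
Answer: -7435/2 ≈ -3717.5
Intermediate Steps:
q(E, C) = 13/2 - 4*C*E**2 (q(E, C) = (((-4*(E + E))*E)*C + 13)/2 = (((-8*E)*E)*C + 13)/2 = ((-8*E**2)*C + 13)/2 = (-8*C*E**2 + 13)/2 = (13 - 8*C*E**2)/2 = 13/2 - 4*C*E**2)
28*(-64 - 69) + q(0, -12) = 28*(-64 - 69) + (13/2 - 4*(-12)*0**2) = 28*(-133) + (13/2 - 4*(-12)*0) = -3724 + (13/2 + 0) = -3724 + 13/2 = -7435/2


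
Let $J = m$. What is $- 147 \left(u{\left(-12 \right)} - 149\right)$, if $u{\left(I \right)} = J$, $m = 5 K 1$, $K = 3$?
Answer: $19698$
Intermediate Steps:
$m = 15$ ($m = 5 \cdot 3 \cdot 1 = 15 \cdot 1 = 15$)
$J = 15$
$u{\left(I \right)} = 15$
$- 147 \left(u{\left(-12 \right)} - 149\right) = - 147 \left(15 - 149\right) = \left(-147\right) \left(-134\right) = 19698$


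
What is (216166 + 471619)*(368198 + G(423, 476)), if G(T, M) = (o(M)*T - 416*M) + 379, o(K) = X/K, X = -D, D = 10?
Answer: 3988308301765/34 ≈ 1.1730e+11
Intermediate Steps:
X = -10 (X = -1*10 = -10)
o(K) = -10/K
G(T, M) = 379 - 416*M - 10*T/M (G(T, M) = ((-10/M)*T - 416*M) + 379 = (-10*T/M - 416*M) + 379 = (-416*M - 10*T/M) + 379 = 379 - 416*M - 10*T/M)
(216166 + 471619)*(368198 + G(423, 476)) = (216166 + 471619)*(368198 + (379 - 416*476 - 10*423/476)) = 687785*(368198 + (379 - 198016 - 10*423*1/476)) = 687785*(368198 + (379 - 198016 - 2115/238)) = 687785*(368198 - 47039721/238) = 687785*(40591403/238) = 3988308301765/34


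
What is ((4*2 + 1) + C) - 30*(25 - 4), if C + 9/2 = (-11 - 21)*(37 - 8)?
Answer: -3107/2 ≈ -1553.5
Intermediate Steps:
C = -1865/2 (C = -9/2 + (-11 - 21)*(37 - 8) = -9/2 - 32*29 = -9/2 - 928 = -1865/2 ≈ -932.50)
((4*2 + 1) + C) - 30*(25 - 4) = ((4*2 + 1) - 1865/2) - 30*(25 - 4) = ((8 + 1) - 1865/2) - 30*21 = (9 - 1865/2) - 630 = -1847/2 - 630 = -3107/2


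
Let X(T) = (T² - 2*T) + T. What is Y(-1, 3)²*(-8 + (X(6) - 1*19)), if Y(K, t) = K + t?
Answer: 12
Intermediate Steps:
X(T) = T² - T
Y(-1, 3)²*(-8 + (X(6) - 1*19)) = (-1 + 3)²*(-8 + (6*(-1 + 6) - 1*19)) = 2²*(-8 + (6*5 - 19)) = 4*(-8 + (30 - 19)) = 4*(-8 + 11) = 4*3 = 12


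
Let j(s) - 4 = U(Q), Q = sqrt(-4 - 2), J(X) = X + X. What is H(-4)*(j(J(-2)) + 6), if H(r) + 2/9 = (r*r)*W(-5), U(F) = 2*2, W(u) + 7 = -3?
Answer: -20188/9 ≈ -2243.1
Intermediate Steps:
W(u) = -10 (W(u) = -7 - 3 = -10)
J(X) = 2*X
Q = I*sqrt(6) (Q = sqrt(-6) = I*sqrt(6) ≈ 2.4495*I)
U(F) = 4
H(r) = -2/9 - 10*r**2 (H(r) = -2/9 + (r*r)*(-10) = -2/9 + r**2*(-10) = -2/9 - 10*r**2)
j(s) = 8 (j(s) = 4 + 4 = 8)
H(-4)*(j(J(-2)) + 6) = (-2/9 - 10*(-4)**2)*(8 + 6) = (-2/9 - 10*16)*14 = (-2/9 - 160)*14 = -1442/9*14 = -20188/9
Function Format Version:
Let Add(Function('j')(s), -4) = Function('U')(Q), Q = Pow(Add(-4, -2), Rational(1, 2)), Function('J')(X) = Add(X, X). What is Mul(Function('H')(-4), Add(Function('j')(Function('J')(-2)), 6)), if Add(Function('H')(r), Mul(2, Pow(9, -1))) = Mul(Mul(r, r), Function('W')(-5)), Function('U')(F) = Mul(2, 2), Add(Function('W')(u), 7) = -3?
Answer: Rational(-20188, 9) ≈ -2243.1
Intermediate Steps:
Function('W')(u) = -10 (Function('W')(u) = Add(-7, -3) = -10)
Function('J')(X) = Mul(2, X)
Q = Mul(I, Pow(6, Rational(1, 2))) (Q = Pow(-6, Rational(1, 2)) = Mul(I, Pow(6, Rational(1, 2))) ≈ Mul(2.4495, I))
Function('U')(F) = 4
Function('H')(r) = Add(Rational(-2, 9), Mul(-10, Pow(r, 2))) (Function('H')(r) = Add(Rational(-2, 9), Mul(Mul(r, r), -10)) = Add(Rational(-2, 9), Mul(Pow(r, 2), -10)) = Add(Rational(-2, 9), Mul(-10, Pow(r, 2))))
Function('j')(s) = 8 (Function('j')(s) = Add(4, 4) = 8)
Mul(Function('H')(-4), Add(Function('j')(Function('J')(-2)), 6)) = Mul(Add(Rational(-2, 9), Mul(-10, Pow(-4, 2))), Add(8, 6)) = Mul(Add(Rational(-2, 9), Mul(-10, 16)), 14) = Mul(Add(Rational(-2, 9), -160), 14) = Mul(Rational(-1442, 9), 14) = Rational(-20188, 9)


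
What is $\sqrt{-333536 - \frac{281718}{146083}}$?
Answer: $\frac{i \sqrt{7117780406436098}}{146083} \approx 577.53 i$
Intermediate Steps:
$\sqrt{-333536 - \frac{281718}{146083}} = \sqrt{- \frac{48724221206}{146083}} = \frac{i \sqrt{7117780406436098}}{146083}$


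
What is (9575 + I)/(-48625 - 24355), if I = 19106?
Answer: -28681/72980 ≈ -0.39300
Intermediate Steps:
(9575 + I)/(-48625 - 24355) = (9575 + 19106)/(-48625 - 24355) = 28681/(-72980) = 28681*(-1/72980) = -28681/72980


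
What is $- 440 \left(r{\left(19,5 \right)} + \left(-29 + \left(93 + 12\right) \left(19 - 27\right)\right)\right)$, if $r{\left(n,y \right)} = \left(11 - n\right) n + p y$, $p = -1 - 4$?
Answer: $460240$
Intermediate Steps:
$p = -5$ ($p = -1 - 4 = -5$)
$r{\left(n,y \right)} = - 5 y + n \left(11 - n\right)$ ($r{\left(n,y \right)} = \left(11 - n\right) n - 5 y = n \left(11 - n\right) - 5 y = - 5 y + n \left(11 - n\right)$)
$- 440 \left(r{\left(19,5 \right)} + \left(-29 + \left(93 + 12\right) \left(19 - 27\right)\right)\right) = - 440 \left(\left(- 19^{2} - 25 + 11 \cdot 19\right) + \left(-29 + \left(93 + 12\right) \left(19 - 27\right)\right)\right) = - 440 \left(\left(\left(-1\right) 361 - 25 + 209\right) + \left(-29 + 105 \left(-8\right)\right)\right) = - 440 \left(\left(-361 - 25 + 209\right) - 869\right) = - 440 \left(-177 - 869\right) = \left(-440\right) \left(-1046\right) = 460240$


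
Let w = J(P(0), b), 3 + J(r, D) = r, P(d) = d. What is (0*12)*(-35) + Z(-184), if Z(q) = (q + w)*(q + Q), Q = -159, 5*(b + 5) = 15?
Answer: 64141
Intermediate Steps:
b = -2 (b = -5 + (⅕)*15 = -5 + 3 = -2)
J(r, D) = -3 + r
w = -3 (w = -3 + 0 = -3)
Z(q) = (-159 + q)*(-3 + q) (Z(q) = (q - 3)*(q - 159) = (-3 + q)*(-159 + q) = (-159 + q)*(-3 + q))
(0*12)*(-35) + Z(-184) = (0*12)*(-35) + (477 + (-184)² - 162*(-184)) = 0*(-35) + (477 + 33856 + 29808) = 0 + 64141 = 64141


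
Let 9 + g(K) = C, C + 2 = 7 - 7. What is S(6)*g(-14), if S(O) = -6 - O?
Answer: 132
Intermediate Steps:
C = -2 (C = -2 + (7 - 7) = -2 + 0 = -2)
g(K) = -11 (g(K) = -9 - 2 = -11)
S(6)*g(-14) = (-6 - 1*6)*(-11) = (-6 - 6)*(-11) = -12*(-11) = 132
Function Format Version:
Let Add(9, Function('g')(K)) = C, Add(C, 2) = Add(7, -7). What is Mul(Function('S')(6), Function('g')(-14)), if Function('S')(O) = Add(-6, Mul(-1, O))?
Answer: 132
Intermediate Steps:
C = -2 (C = Add(-2, Add(7, -7)) = Add(-2, 0) = -2)
Function('g')(K) = -11 (Function('g')(K) = Add(-9, -2) = -11)
Mul(Function('S')(6), Function('g')(-14)) = Mul(Add(-6, Mul(-1, 6)), -11) = Mul(Add(-6, -6), -11) = Mul(-12, -11) = 132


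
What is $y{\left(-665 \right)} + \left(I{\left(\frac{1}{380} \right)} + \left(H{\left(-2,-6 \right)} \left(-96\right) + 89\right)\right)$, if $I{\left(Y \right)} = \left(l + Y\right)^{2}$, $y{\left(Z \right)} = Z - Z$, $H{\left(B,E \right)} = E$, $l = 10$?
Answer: $\frac{110473601}{144400} \approx 765.05$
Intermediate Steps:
$y{\left(Z \right)} = 0$
$I{\left(Y \right)} = \left(10 + Y\right)^{2}$
$y{\left(-665 \right)} + \left(I{\left(\frac{1}{380} \right)} + \left(H{\left(-2,-6 \right)} \left(-96\right) + 89\right)\right) = 0 + \left(\left(10 + \frac{1}{380}\right)^{2} + \left(\left(-6\right) \left(-96\right) + 89\right)\right) = 0 + \left(\left(10 + \frac{1}{380}\right)^{2} + \left(576 + 89\right)\right) = 0 + \left(\left(\frac{3801}{380}\right)^{2} + 665\right) = 0 + \left(\frac{14447601}{144400} + 665\right) = 0 + \frac{110473601}{144400} = \frac{110473601}{144400}$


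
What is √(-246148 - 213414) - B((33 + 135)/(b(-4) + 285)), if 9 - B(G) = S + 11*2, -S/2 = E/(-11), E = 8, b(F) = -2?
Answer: 159/11 + I*√459562 ≈ 14.455 + 677.91*I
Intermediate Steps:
S = 16/11 (S = -16/(-11) = -16*(-1)/11 = -2*(-8/11) = 16/11 ≈ 1.4545)
B(G) = -159/11 (B(G) = 9 - (16/11 + 11*2) = 9 - (16/11 + 22) = 9 - 1*258/11 = 9 - 258/11 = -159/11)
√(-246148 - 213414) - B((33 + 135)/(b(-4) + 285)) = √(-246148 - 213414) - 1*(-159/11) = √(-459562) + 159/11 = I*√459562 + 159/11 = 159/11 + I*√459562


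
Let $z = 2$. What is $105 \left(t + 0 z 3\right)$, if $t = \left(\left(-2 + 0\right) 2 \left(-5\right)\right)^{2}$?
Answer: $42000$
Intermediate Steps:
$t = 400$ ($t = \left(\left(-2\right) \left(-10\right)\right)^{2} = 20^{2} = 400$)
$105 \left(t + 0 z 3\right) = 105 \left(400 + 0 \cdot 2 \cdot 3\right) = 105 \left(400 + 0 \cdot 3\right) = 105 \left(400 + 0\right) = 105 \cdot 400 = 42000$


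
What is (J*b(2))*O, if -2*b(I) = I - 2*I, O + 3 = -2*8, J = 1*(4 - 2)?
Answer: -38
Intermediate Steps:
J = 2 (J = 1*2 = 2)
O = -19 (O = -3 - 2*8 = -3 - 16 = -19)
b(I) = I/2 (b(I) = -(I - 2*I)/2 = -(-1)*I/2 = I/2)
(J*b(2))*O = (2*((1/2)*2))*(-19) = (2*1)*(-19) = 2*(-19) = -38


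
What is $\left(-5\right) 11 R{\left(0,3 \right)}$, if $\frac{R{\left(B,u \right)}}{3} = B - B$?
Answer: $0$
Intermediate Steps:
$R{\left(B,u \right)} = 0$ ($R{\left(B,u \right)} = 3 \left(B - B\right) = 3 \cdot 0 = 0$)
$\left(-5\right) 11 R{\left(0,3 \right)} = \left(-5\right) 11 \cdot 0 = \left(-55\right) 0 = 0$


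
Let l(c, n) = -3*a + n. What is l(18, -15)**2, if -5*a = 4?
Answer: 3969/25 ≈ 158.76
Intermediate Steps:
a = -4/5 (a = -1/5*4 = -4/5 ≈ -0.80000)
l(c, n) = 12/5 + n (l(c, n) = -3*(-4/5) + n = 12/5 + n)
l(18, -15)**2 = (12/5 - 15)**2 = (-63/5)**2 = 3969/25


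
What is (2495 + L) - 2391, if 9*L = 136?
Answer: 1072/9 ≈ 119.11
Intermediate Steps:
L = 136/9 (L = (⅑)*136 = 136/9 ≈ 15.111)
(2495 + L) - 2391 = (2495 + 136/9) - 2391 = 22591/9 - 2391 = 1072/9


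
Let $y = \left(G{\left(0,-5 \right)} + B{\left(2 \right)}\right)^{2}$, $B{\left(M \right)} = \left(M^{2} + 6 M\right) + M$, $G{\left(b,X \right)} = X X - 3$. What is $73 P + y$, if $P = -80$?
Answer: $-4240$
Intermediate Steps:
$G{\left(b,X \right)} = -3 + X^{2}$ ($G{\left(b,X \right)} = X^{2} - 3 = -3 + X^{2}$)
$B{\left(M \right)} = M^{2} + 7 M$
$y = 1600$ ($y = \left(\left(-3 + \left(-5\right)^{2}\right) + 2 \left(7 + 2\right)\right)^{2} = \left(\left(-3 + 25\right) + 2 \cdot 9\right)^{2} = \left(22 + 18\right)^{2} = 40^{2} = 1600$)
$73 P + y = 73 \left(-80\right) + 1600 = -5840 + 1600 = -4240$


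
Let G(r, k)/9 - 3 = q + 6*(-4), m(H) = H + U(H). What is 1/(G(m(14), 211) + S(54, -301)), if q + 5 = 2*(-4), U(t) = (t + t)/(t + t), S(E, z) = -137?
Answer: -1/443 ≈ -0.0022573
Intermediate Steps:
U(t) = 1 (U(t) = (2*t)/((2*t)) = (2*t)*(1/(2*t)) = 1)
q = -13 (q = -5 + 2*(-4) = -5 - 8 = -13)
m(H) = 1 + H (m(H) = H + 1 = 1 + H)
G(r, k) = -306 (G(r, k) = 27 + 9*(-13 + 6*(-4)) = 27 + 9*(-13 - 24) = 27 + 9*(-37) = 27 - 333 = -306)
1/(G(m(14), 211) + S(54, -301)) = 1/(-306 - 137) = 1/(-443) = -1/443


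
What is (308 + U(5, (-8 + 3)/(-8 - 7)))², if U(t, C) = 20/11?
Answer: 11614464/121 ≈ 95987.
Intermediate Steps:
U(t, C) = 20/11 (U(t, C) = 20*(1/11) = 20/11)
(308 + U(5, (-8 + 3)/(-8 - 7)))² = (308 + 20/11)² = (3408/11)² = 11614464/121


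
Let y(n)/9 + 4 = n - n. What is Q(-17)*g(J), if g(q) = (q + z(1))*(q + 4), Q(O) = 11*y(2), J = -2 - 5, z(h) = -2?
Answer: -10692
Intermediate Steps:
y(n) = -36 (y(n) = -36 + 9*(n - n) = -36 + 9*0 = -36 + 0 = -36)
J = -7
Q(O) = -396 (Q(O) = 11*(-36) = -396)
g(q) = (-2 + q)*(4 + q) (g(q) = (q - 2)*(q + 4) = (-2 + q)*(4 + q))
Q(-17)*g(J) = -396*(-8 + (-7)² + 2*(-7)) = -396*(-8 + 49 - 14) = -396*27 = -10692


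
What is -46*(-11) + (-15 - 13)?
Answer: 478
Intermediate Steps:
-46*(-11) + (-15 - 13) = 506 - 28 = 478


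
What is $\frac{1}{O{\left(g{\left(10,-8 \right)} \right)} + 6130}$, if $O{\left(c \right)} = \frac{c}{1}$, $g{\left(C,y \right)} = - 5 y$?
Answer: $\frac{1}{6170} \approx 0.00016207$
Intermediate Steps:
$O{\left(c \right)} = c$ ($O{\left(c \right)} = c 1 = c$)
$\frac{1}{O{\left(g{\left(10,-8 \right)} \right)} + 6130} = \frac{1}{\left(-5\right) \left(-8\right) + 6130} = \frac{1}{40 + 6130} = \frac{1}{6170}$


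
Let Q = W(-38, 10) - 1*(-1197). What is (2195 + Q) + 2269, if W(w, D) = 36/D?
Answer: 28323/5 ≈ 5664.6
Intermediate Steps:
Q = 6003/5 (Q = 36/10 - 1*(-1197) = 36*(⅒) + 1197 = 18/5 + 1197 = 6003/5 ≈ 1200.6)
(2195 + Q) + 2269 = (2195 + 6003/5) + 2269 = 16978/5 + 2269 = 28323/5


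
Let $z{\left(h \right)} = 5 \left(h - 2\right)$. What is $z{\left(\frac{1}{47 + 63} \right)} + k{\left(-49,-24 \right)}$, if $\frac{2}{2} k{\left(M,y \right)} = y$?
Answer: $- \frac{747}{22} \approx -33.955$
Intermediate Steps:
$k{\left(M,y \right)} = y$
$z{\left(h \right)} = -10 + 5 h$ ($z{\left(h \right)} = 5 \left(-2 + h\right) = -10 + 5 h$)
$z{\left(\frac{1}{47 + 63} \right)} + k{\left(-49,-24 \right)} = \left(-10 + \frac{5}{47 + 63}\right) - 24 = \left(-10 + \frac{5}{110}\right) - 24 = \left(-10 + 5 \cdot \frac{1}{110}\right) - 24 = \left(-10 + \frac{1}{22}\right) - 24 = - \frac{219}{22} - 24 = - \frac{747}{22}$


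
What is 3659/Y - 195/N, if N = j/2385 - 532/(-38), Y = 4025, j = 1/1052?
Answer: -1840740010321/141383281025 ≈ -13.020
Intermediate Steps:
j = 1/1052 ≈ 0.00095057
N = 35126281/2509020 (N = (1/1052)/2385 - 532/(-38) = (1/1052)*(1/2385) - 532*(-1/38) = 1/2509020 + 14 = 35126281/2509020 ≈ 14.000)
3659/Y - 195/N = 3659/4025 - 195/35126281/2509020 = 3659*(1/4025) - 195*2509020/35126281 = 3659/4025 - 489258900/35126281 = -1840740010321/141383281025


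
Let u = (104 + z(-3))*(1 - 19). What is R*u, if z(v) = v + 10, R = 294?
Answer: -587412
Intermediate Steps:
z(v) = 10 + v
u = -1998 (u = (104 + (10 - 3))*(1 - 19) = (104 + 7)*(-18) = 111*(-18) = -1998)
R*u = 294*(-1998) = -587412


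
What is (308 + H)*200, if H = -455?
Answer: -29400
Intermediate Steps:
(308 + H)*200 = (308 - 455)*200 = -147*200 = -29400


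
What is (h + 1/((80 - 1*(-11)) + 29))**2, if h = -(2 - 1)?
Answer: 14161/14400 ≈ 0.98340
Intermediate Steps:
h = -1 (h = -1*1 = -1)
(h + 1/((80 - 1*(-11)) + 29))**2 = (-1 + 1/((80 - 1*(-11)) + 29))**2 = (-1 + 1/((80 + 11) + 29))**2 = (-1 + 1/(91 + 29))**2 = (-1 + 1/120)**2 = (-119/120)**2 = 14161/14400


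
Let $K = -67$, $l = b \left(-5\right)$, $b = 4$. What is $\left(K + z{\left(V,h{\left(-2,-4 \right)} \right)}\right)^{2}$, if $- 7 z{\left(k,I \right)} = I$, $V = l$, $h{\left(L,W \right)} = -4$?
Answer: $\frac{216225}{49} \approx 4412.8$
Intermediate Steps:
$l = -20$ ($l = 4 \left(-5\right) = -20$)
$V = -20$
$z{\left(k,I \right)} = - \frac{I}{7}$
$\left(K + z{\left(V,h{\left(-2,-4 \right)} \right)}\right)^{2} = \left(-67 - - \frac{4}{7}\right)^{2} = \left(-67 + \frac{4}{7}\right)^{2} = \left(- \frac{465}{7}\right)^{2} = \frac{216225}{49}$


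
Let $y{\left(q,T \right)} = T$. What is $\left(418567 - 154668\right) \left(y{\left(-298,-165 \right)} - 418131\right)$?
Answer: $-110387896104$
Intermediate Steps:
$\left(418567 - 154668\right) \left(y{\left(-298,-165 \right)} - 418131\right) = \left(418567 - 154668\right) \left(-165 - 418131\right) = 263899 \left(-418296\right) = -110387896104$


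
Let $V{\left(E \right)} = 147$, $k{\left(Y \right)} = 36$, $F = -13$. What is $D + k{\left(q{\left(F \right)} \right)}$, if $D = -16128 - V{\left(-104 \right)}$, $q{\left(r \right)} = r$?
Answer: $-16239$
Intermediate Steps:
$D = -16275$ ($D = -16128 - 147 = -16275$)
$D + k{\left(q{\left(F \right)} \right)} = -16275 + 36 = -16239$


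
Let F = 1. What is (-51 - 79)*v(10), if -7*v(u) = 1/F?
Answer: 130/7 ≈ 18.571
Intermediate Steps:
v(u) = -⅐ (v(u) = -1/(7*1) = -1/7 = -⅐*1 = -⅐)
(-51 - 79)*v(10) = (-51 - 79)*(-⅐) = -130*(-⅐) = 130/7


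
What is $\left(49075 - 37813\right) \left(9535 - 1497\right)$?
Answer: $90523956$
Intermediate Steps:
$\left(49075 - 37813\right) \left(9535 - 1497\right) = 11262 \cdot 8038 = 90523956$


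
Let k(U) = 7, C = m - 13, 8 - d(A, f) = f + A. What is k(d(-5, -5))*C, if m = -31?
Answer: -308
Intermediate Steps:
d(A, f) = 8 - A - f (d(A, f) = 8 - (f + A) = 8 - (A + f) = 8 + (-A - f) = 8 - A - f)
C = -44 (C = -31 - 13 = -44)
k(d(-5, -5))*C = 7*(-44) = -308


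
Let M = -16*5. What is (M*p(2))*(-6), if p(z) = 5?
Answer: 2400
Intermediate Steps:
M = -80
(M*p(2))*(-6) = -80*5*(-6) = -400*(-6) = 2400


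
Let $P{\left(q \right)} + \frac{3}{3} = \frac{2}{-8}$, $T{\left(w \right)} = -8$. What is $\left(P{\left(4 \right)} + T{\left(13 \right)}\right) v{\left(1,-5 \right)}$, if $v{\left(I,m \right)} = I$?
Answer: $- \frac{37}{4} \approx -9.25$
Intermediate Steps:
$P{\left(q \right)} = - \frac{5}{4}$ ($P{\left(q \right)} = -1 + \frac{2}{-8} = -1 + 2 \left(- \frac{1}{8}\right) = -1 - \frac{1}{4} = - \frac{5}{4}$)
$\left(P{\left(4 \right)} + T{\left(13 \right)}\right) v{\left(1,-5 \right)} = \left(- \frac{5}{4} - 8\right) 1 = \left(- \frac{37}{4}\right) 1 = - \frac{37}{4}$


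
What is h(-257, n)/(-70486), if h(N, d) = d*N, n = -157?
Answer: -40349/70486 ≈ -0.57244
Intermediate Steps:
h(N, d) = N*d
h(-257, n)/(-70486) = -257*(-157)/(-70486) = 40349*(-1/70486) = -40349/70486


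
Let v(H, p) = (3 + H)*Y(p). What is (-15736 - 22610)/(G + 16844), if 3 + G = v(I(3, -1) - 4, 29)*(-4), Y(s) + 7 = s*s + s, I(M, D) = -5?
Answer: -38346/37553 ≈ -1.0211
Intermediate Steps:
Y(s) = -7 + s + s² (Y(s) = -7 + (s*s + s) = -7 + (s² + s) = -7 + (s + s²) = -7 + s + s²)
v(H, p) = (3 + H)*(-7 + p + p²)
G = 20709 (G = -3 + ((3 + (-5 - 4))*(-7 + 29 + 29²))*(-4) = -3 + ((3 - 9)*(-7 + 29 + 841))*(-4) = -3 - 6*863*(-4) = -3 - 5178*(-4) = -3 + 20712 = 20709)
(-15736 - 22610)/(G + 16844) = (-15736 - 22610)/(20709 + 16844) = -38346/37553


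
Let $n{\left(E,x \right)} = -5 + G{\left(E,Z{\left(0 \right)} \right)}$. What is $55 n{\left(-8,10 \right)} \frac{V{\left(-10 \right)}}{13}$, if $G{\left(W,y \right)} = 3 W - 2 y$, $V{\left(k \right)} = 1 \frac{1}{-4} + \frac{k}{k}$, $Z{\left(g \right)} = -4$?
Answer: $- \frac{3465}{52} \approx -66.635$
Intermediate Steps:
$V{\left(k \right)} = \frac{3}{4}$ ($V{\left(k \right)} = 1 \left(- \frac{1}{4}\right) + 1 = - \frac{1}{4} + 1 = \frac{3}{4}$)
$G{\left(W,y \right)} = - 2 y + 3 W$
$n{\left(E,x \right)} = 3 + 3 E$ ($n{\left(E,x \right)} = -5 + \left(\left(-2\right) \left(-4\right) + 3 E\right) = -5 + \left(8 + 3 E\right) = 3 + 3 E$)
$55 n{\left(-8,10 \right)} \frac{V{\left(-10 \right)}}{13} = 55 \left(3 + 3 \left(-8\right)\right) \frac{3}{4 \cdot 13} = 55 \left(3 - 24\right) \frac{3}{4} \cdot \frac{1}{13} = 55 \left(-21\right) \frac{3}{52} = \left(-1155\right) \frac{3}{52} = - \frac{3465}{52}$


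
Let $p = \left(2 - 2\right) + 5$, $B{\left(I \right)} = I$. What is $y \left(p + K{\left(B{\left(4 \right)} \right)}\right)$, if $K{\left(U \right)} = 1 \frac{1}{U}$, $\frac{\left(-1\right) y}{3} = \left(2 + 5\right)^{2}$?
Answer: $- \frac{3087}{4} \approx -771.75$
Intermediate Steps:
$p = 5$ ($p = 0 + 5 = 5$)
$y = -147$ ($y = - 3 \left(2 + 5\right)^{2} = - 3 \cdot 7^{2} = \left(-3\right) 49 = -147$)
$K{\left(U \right)} = \frac{1}{U}$
$y \left(p + K{\left(B{\left(4 \right)} \right)}\right) = - 147 \left(5 + \frac{1}{4}\right) = \left(-147\right) \frac{21}{4} = - \frac{3087}{4}$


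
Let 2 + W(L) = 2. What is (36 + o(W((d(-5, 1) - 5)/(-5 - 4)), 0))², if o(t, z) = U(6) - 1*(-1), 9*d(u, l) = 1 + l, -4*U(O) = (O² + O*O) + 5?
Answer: 5041/16 ≈ 315.06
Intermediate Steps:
U(O) = -5/4 - O²/2 (U(O) = -((O² + O*O) + 5)/4 = -((O² + O²) + 5)/4 = -(2*O² + 5)/4 = -(5 + 2*O²)/4 = -5/4 - O²/2)
d(u, l) = ⅑ + l/9 (d(u, l) = (1 + l)/9 = ⅑ + l/9)
W(L) = 0 (W(L) = -2 + 2 = 0)
o(t, z) = -73/4 (o(t, z) = (-5/4 - ½*6²) - 1*(-1) = (-5/4 - ½*36) + 1 = (-5/4 - 18) + 1 = -77/4 + 1 = -73/4)
(36 + o(W((d(-5, 1) - 5)/(-5 - 4)), 0))² = (36 - 73/4)² = (71/4)² = 5041/16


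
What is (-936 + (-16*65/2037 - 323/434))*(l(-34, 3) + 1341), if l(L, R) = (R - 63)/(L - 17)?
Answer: -22696138351/18042 ≈ -1.2580e+6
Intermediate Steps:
l(L, R) = (-63 + R)/(-17 + L)
(-936 + (-16*65/2037 - 323/434))*(l(-34, 3) + 1341) = (-936 + (-16*65/2037 - 323/434))*((-63 + 3)/(-17 - 34) + 1341) = (-936 + (-1040*1/2037 - 323*1/434))*(-60/(-51) + 1341) = (-936 + (-1040/2037 - 323/434))*(-1/51*(-60) + 1341) = (-936 - 22639/18042)*(20/17 + 1341) = -16909951/18042*22817/17 = -22696138351/18042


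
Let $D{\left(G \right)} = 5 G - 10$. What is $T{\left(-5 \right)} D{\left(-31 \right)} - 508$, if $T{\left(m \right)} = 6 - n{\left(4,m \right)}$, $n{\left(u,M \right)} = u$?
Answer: $-838$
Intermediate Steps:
$D{\left(G \right)} = -10 + 5 G$
$T{\left(m \right)} = 2$ ($T{\left(m \right)} = 6 - 4 = 2$)
$T{\left(-5 \right)} D{\left(-31 \right)} - 508 = 2 \left(-10 + 5 \left(-31\right)\right) - 508 = 2 \left(-10 - 155\right) - 508 = 2 \left(-165\right) - 508 = -330 - 508 = -838$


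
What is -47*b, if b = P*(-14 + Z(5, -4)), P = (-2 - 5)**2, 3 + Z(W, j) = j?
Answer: 48363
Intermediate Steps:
Z(W, j) = -3 + j
P = 49 (P = (-7)**2 = 49)
b = -1029 (b = 49*(-14 + (-3 - 4)) = 49*(-14 - 7) = 49*(-21) = -1029)
-47*b = -47*(-1029) = 48363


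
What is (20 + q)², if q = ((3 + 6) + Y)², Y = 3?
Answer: 26896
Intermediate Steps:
q = 144 (q = ((3 + 6) + 3)² = (9 + 3)² = 12² = 144)
(20 + q)² = (20 + 144)² = 164² = 26896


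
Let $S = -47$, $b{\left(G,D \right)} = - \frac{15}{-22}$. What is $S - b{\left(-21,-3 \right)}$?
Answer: $- \frac{1049}{22} \approx -47.682$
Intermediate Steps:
$b{\left(G,D \right)} = \frac{15}{22}$ ($b{\left(G,D \right)} = \left(-15\right) \left(- \frac{1}{22}\right) = \frac{15}{22}$)
$S - b{\left(-21,-3 \right)} = -47 - \frac{15}{22} = - \frac{1049}{22}$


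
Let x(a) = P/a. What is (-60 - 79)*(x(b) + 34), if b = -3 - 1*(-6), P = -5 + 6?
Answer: -14317/3 ≈ -4772.3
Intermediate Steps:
P = 1
b = 3 (b = -3 + 6 = 3)
x(a) = 1/a
(-60 - 79)*(x(b) + 34) = (-60 - 79)*(1/3 + 34) = -139*(1/3 + 34) = -139*103/3 = -14317/3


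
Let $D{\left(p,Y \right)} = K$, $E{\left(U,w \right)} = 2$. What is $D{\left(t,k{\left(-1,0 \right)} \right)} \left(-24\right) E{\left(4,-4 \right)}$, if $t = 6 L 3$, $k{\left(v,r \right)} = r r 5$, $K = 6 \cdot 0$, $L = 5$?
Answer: $0$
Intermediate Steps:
$K = 0$
$k{\left(v,r \right)} = 5 r^{2}$ ($k{\left(v,r \right)} = r^{2} \cdot 5 = 5 r^{2}$)
$t = 90$ ($t = 6 \cdot 5 \cdot 3 = 30 \cdot 3 = 90$)
$D{\left(p,Y \right)} = 0$
$D{\left(t,k{\left(-1,0 \right)} \right)} \left(-24\right) E{\left(4,-4 \right)} = 0 \left(-24\right) 2 = 0 \cdot 2 = 0$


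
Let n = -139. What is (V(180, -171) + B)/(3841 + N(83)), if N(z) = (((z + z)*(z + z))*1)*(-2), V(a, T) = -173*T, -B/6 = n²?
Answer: 86343/51271 ≈ 1.6841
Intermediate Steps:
B = -115926 (B = -6*(-139)² = -6*19321 = -115926)
N(z) = -8*z² (N(z) = (((2*z)*(2*z))*1)*(-2) = ((4*z²)*1)*(-2) = (4*z²)*(-2) = -8*z²)
(V(180, -171) + B)/(3841 + N(83)) = (-173*(-171) - 115926)/(3841 - 8*83²) = (29583 - 115926)/(3841 - 8*6889) = -86343/(3841 - 55112) = -86343/(-51271) = -86343*(-1/51271) = 86343/51271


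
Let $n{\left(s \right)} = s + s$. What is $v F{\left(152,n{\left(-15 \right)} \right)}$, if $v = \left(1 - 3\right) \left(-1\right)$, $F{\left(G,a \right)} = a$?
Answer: $-60$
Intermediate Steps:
$n{\left(s \right)} = 2 s$
$v = 2$ ($v = \left(-2\right) \left(-1\right) = 2$)
$v F{\left(152,n{\left(-15 \right)} \right)} = 2 \cdot 2 \left(-15\right) = 2 \left(-30\right) = -60$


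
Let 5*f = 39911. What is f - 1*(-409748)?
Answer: 2088651/5 ≈ 4.1773e+5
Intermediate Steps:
f = 39911/5 (f = (⅕)*39911 = 39911/5 ≈ 7982.2)
f - 1*(-409748) = 39911/5 - 1*(-409748) = 39911/5 + 409748 = 2088651/5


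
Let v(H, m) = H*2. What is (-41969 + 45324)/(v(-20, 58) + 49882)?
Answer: 3355/49842 ≈ 0.067313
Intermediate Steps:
v(H, m) = 2*H
(-41969 + 45324)/(v(-20, 58) + 49882) = (-41969 + 45324)/(2*(-20) + 49882) = 3355/(-40 + 49882) = 3355/49842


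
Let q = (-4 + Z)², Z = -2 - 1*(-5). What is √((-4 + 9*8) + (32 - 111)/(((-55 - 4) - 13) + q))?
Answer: √348397/71 ≈ 8.3134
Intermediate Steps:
Z = 3 (Z = -2 + 5 = 3)
q = 1 (q = (-4 + 3)² = (-1)² = 1)
√((-4 + 9*8) + (32 - 111)/(((-55 - 4) - 13) + q)) = √((-4 + 9*8) + (32 - 111)/(((-55 - 4) - 13) + 1)) = √((-4 + 72) - 79/((-59 - 13) + 1)) = √(68 - 79/(-72 + 1)) = √(68 - 79/(-71)) = √(68 - 79*(-1/71)) = √(68 + 79/71) = √(4907/71) = √348397/71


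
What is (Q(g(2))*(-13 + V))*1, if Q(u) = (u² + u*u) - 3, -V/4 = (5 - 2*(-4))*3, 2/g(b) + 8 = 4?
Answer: 845/2 ≈ 422.50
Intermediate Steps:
g(b) = -½ (g(b) = 2/(-8 + 4) = 2/(-4) = 2*(-¼) = -½)
V = -156 (V = -4*(5 - 2*(-4))*3 = -4*(5 + 8)*3 = -52*3 = -4*39 = -156)
Q(u) = -3 + 2*u² (Q(u) = (u² + u²) - 3 = 2*u² - 3 = -3 + 2*u²)
(Q(g(2))*(-13 + V))*1 = ((-3 + 2*(-½)²)*(-13 - 156))*1 = ((-3 + 2*(¼))*(-169))*1 = ((-3 + ½)*(-169))*1 = -5/2*(-169)*1 = (845/2)*1 = 845/2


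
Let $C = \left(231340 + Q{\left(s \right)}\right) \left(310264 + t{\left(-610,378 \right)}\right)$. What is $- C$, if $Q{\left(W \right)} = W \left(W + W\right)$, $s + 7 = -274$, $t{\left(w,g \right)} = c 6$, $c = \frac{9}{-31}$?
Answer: $- \frac{3743972520060}{31} \approx -1.2077 \cdot 10^{11}$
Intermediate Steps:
$c = - \frac{9}{31}$ ($c = 9 \left(- \frac{1}{31}\right) = - \frac{9}{31} \approx -0.29032$)
$t{\left(w,g \right)} = - \frac{54}{31}$ ($t{\left(w,g \right)} = \left(- \frac{9}{31}\right) 6 = - \frac{54}{31}$)
$s = -281$ ($s = -7 - 274 = -281$)
$Q{\left(W \right)} = 2 W^{2}$ ($Q{\left(W \right)} = W 2 W = 2 W^{2}$)
$C = \frac{3743972520060}{31}$ ($C = \left(231340 + 2 \left(-281\right)^{2}\right) \left(310264 - \frac{54}{31}\right) = \left(231340 + 2 \cdot 78961\right) \frac{9618130}{31} = \left(231340 + 157922\right) \frac{9618130}{31} = 389262 \cdot \frac{9618130}{31} = \frac{3743972520060}{31} \approx 1.2077 \cdot 10^{11}$)
$- C = \left(-1\right) \frac{3743972520060}{31} = - \frac{3743972520060}{31}$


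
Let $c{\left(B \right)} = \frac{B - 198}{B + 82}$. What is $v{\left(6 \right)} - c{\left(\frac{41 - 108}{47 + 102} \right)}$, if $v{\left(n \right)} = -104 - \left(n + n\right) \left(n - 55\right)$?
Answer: $\frac{5910653}{12151} \approx 486.43$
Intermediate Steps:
$c{\left(B \right)} = \frac{-198 + B}{82 + B}$
$v{\left(n \right)} = -104 - 2 n \left(-55 + n\right)$
$v{\left(6 \right)} - c{\left(\frac{41 - 108}{47 + 102} \right)} = \left(-104 - 2 \cdot 6^{2} + 110 \cdot 6\right) - \frac{-198 + \frac{41 - 108}{47 + 102}}{82 + \frac{41 - 108}{47 + 102}} = \left(-104 - 72 + 660\right) - \frac{-198 - \frac{67}{149}}{82 - \frac{67}{149}} = 484 - \frac{-198 - \frac{67}{149}}{82 - \frac{67}{149}} = 484 - \frac{1}{\frac{12151}{149}} \left(- \frac{29569}{149}\right) = 484 - \frac{149}{12151} \left(- \frac{29569}{149}\right) = 484 - - \frac{29569}{12151} = 484 + \frac{29569}{12151} = \frac{5910653}{12151}$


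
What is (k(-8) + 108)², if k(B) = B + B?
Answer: 8464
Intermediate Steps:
k(B) = 2*B
(k(-8) + 108)² = (2*(-8) + 108)² = (-16 + 108)² = 92² = 8464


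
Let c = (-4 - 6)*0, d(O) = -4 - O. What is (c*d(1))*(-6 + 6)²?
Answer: 0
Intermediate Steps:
c = 0 (c = -10*0 = 0)
(c*d(1))*(-6 + 6)² = (0*(-4 - 1*1))*(-6 + 6)² = (0*(-4 - 1))*0² = (0*(-5))*0 = 0*0 = 0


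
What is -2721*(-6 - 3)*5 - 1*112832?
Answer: 9613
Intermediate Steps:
-2721*(-6 - 3)*5 - 1*112832 = -(-24489)*5 - 112832 = -2721*(-45) - 112832 = 122445 - 112832 = 9613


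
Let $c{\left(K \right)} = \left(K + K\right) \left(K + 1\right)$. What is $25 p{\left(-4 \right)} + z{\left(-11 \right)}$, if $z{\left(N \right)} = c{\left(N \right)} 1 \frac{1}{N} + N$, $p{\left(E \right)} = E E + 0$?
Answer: $369$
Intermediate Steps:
$p{\left(E \right)} = E^{2}$ ($p{\left(E \right)} = E^{2} + 0 = E^{2}$)
$c{\left(K \right)} = 2 K \left(1 + K\right)$
$z{\left(N \right)} = 2 + 3 N$ ($z{\left(N \right)} = 2 N \left(1 + N\right) 1 \frac{1}{N} + N = \frac{2 N \left(1 + N\right)}{N} + N = \left(2 + 2 N\right) + N = 2 + 3 N$)
$25 p{\left(-4 \right)} + z{\left(-11 \right)} = 25 \left(-4\right)^{2} + \left(2 + 3 \left(-11\right)\right) = 25 \cdot 16 + \left(2 - 33\right) = 400 - 31 = 369$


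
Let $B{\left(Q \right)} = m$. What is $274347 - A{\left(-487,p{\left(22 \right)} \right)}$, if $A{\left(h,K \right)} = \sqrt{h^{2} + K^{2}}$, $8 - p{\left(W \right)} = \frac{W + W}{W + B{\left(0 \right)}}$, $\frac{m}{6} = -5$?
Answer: $274347 - \frac{\sqrt{949405}}{2} \approx 2.7386 \cdot 10^{5}$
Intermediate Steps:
$m = -30$ ($m = 6 \left(-5\right) = -30$)
$B{\left(Q \right)} = -30$
$p{\left(W \right)} = 8 - \frac{2 W}{-30 + W}$ ($p{\left(W \right)} = 8 - \frac{W + W}{W - 30} = 8 - \frac{2 W}{-30 + W}$)
$A{\left(h,K \right)} = \sqrt{K^{2} + h^{2}}$
$274347 - A{\left(-487,p{\left(22 \right)} \right)} = 274347 - \sqrt{\left(\frac{6 \left(-40 + 22\right)}{-30 + 22}\right)^{2} + \left(-487\right)^{2}} = 274347 - \sqrt{\left(6 \frac{1}{-8} \left(-18\right)\right)^{2} + 237169} = 274347 - \sqrt{\left(6 \left(- \frac{1}{8}\right) \left(-18\right)\right)^{2} + 237169} = 274347 - \sqrt{\left(\frac{27}{2}\right)^{2} + 237169} = 274347 - \sqrt{\frac{729}{4} + 237169} = 274347 - \sqrt{\frac{949405}{4}} = 274347 - \frac{\sqrt{949405}}{2}$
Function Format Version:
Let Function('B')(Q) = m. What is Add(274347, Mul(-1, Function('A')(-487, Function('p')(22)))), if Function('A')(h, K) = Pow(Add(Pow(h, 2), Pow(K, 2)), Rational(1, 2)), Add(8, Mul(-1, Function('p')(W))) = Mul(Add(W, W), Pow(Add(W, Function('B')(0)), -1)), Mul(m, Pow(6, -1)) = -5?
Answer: Add(274347, Mul(Rational(-1, 2), Pow(949405, Rational(1, 2)))) ≈ 2.7386e+5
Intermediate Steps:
m = -30 (m = Mul(6, -5) = -30)
Function('B')(Q) = -30
Function('p')(W) = Add(8, Mul(-2, W, Pow(Add(-30, W), -1))) (Function('p')(W) = Add(8, Mul(-1, Mul(Add(W, W), Pow(Add(W, -30), -1)))) = Add(8, Mul(-1, Mul(Mul(2, W), Pow(Add(-30, W), -1)))) = Add(8, Mul(-1, Mul(2, W, Pow(Add(-30, W), -1)))) = Add(8, Mul(-2, W, Pow(Add(-30, W), -1))))
Function('A')(h, K) = Pow(Add(Pow(K, 2), Pow(h, 2)), Rational(1, 2))
Add(274347, Mul(-1, Function('A')(-487, Function('p')(22)))) = Add(274347, Mul(-1, Pow(Add(Pow(Mul(6, Pow(Add(-30, 22), -1), Add(-40, 22)), 2), Pow(-487, 2)), Rational(1, 2)))) = Add(274347, Mul(-1, Pow(Add(Pow(Mul(6, Pow(-8, -1), -18), 2), 237169), Rational(1, 2)))) = Add(274347, Mul(-1, Pow(Add(Pow(Mul(6, Rational(-1, 8), -18), 2), 237169), Rational(1, 2)))) = Add(274347, Mul(-1, Pow(Add(Pow(Rational(27, 2), 2), 237169), Rational(1, 2)))) = Add(274347, Mul(-1, Pow(Add(Rational(729, 4), 237169), Rational(1, 2)))) = Add(274347, Mul(-1, Pow(Rational(949405, 4), Rational(1, 2)))) = Add(274347, Mul(-1, Mul(Rational(1, 2), Pow(949405, Rational(1, 2))))) = Add(274347, Mul(Rational(-1, 2), Pow(949405, Rational(1, 2))))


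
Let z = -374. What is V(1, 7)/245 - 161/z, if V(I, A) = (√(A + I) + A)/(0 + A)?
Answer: 39819/91630 + 2*√2/1715 ≈ 0.43621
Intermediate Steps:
V(I, A) = (A + √(A + I))/A
V(1, 7)/245 - 161/z = ((7 + √(7 + 1))/7)/245 - 161/(-374) = ((7 + √8)/7)*(1/245) - 161*(-1/374) = ((7 + 2*√2)/7)*(1/245) + 161/374 = (1 + 2*√2/7)*(1/245) + 161/374 = (1/245 + 2*√2/1715) + 161/374 = 39819/91630 + 2*√2/1715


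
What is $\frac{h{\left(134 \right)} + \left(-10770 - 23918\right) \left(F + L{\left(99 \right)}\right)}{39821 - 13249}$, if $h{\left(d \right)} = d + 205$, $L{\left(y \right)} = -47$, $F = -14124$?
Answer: $\frac{491563987}{26572} \approx 18499.0$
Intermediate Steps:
$h{\left(d \right)} = 205 + d$
$\frac{h{\left(134 \right)} + \left(-10770 - 23918\right) \left(F + L{\left(99 \right)}\right)}{39821 - 13249} = \frac{\left(205 + 134\right) + \left(-10770 - 23918\right) \left(-14124 - 47\right)}{39821 - 13249} = \frac{339 - -491563648}{26572} = \left(339 + 491563648\right) \frac{1}{26572} = 491563987 \cdot \frac{1}{26572} = \frac{491563987}{26572}$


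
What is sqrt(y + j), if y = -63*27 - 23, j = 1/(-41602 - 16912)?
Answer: I*sqrt(5902783308418)/58514 ≈ 41.521*I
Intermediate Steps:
j = -1/58514 (j = 1/(-58514) = -1/58514 ≈ -1.7090e-5)
y = -1724 (y = -1701 - 23 = -1724)
sqrt(y + j) = sqrt(-1724 - 1/58514) = sqrt(-100878137/58514) = I*sqrt(5902783308418)/58514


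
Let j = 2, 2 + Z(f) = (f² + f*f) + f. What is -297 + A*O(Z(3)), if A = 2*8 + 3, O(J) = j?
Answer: -259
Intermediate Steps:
Z(f) = -2 + f + 2*f² (Z(f) = -2 + ((f² + f*f) + f) = -2 + ((f² + f²) + f) = -2 + (2*f² + f) = -2 + (f + 2*f²) = -2 + f + 2*f²)
O(J) = 2
A = 19 (A = 16 + 3 = 19)
-297 + A*O(Z(3)) = -297 + 19*2 = -297 + 38 = -259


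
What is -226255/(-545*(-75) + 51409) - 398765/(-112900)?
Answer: 140692997/130235795 ≈ 1.0803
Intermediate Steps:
-226255/(-545*(-75) + 51409) - 398765/(-112900) = -226255/(40875 + 51409) - 398765*(-1/112900) = -226255/92284 + 79753/22580 = 140692997/130235795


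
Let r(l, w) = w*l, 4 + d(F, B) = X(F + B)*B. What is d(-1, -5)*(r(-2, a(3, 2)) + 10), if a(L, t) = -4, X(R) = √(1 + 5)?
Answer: -72 - 90*√6 ≈ -292.45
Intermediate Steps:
X(R) = √6
d(F, B) = -4 + B*√6 (d(F, B) = -4 + √6*B = -4 + B*√6)
r(l, w) = l*w
d(-1, -5)*(r(-2, a(3, 2)) + 10) = (-4 - 5*√6)*(-2*(-4) + 10) = (-4 - 5*√6)*(8 + 10) = (-4 - 5*√6)*18 = -72 - 90*√6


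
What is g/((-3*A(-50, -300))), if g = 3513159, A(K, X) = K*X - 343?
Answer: -1171053/14657 ≈ -79.897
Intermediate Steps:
A(K, X) = -343 + K*X
g/((-3*A(-50, -300))) = 3513159/((-3*(-343 - 50*(-300)))) = 3513159/((-3*(-343 + 15000))) = 3513159/((-3*14657)) = 3513159/(-43971) = 3513159*(-1/43971) = -1171053/14657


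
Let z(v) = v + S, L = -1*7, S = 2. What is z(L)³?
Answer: -125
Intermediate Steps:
L = -7
z(v) = 2 + v (z(v) = v + 2 = 2 + v)
z(L)³ = (2 - 7)³ = (-5)³ = -125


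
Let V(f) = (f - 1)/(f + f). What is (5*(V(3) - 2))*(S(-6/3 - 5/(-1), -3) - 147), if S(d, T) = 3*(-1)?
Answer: 1250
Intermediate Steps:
S(d, T) = -3
V(f) = (-1 + f)/(2*f) (V(f) = (-1 + f)/((2*f)) = (-1 + f)*(1/(2*f)) = (-1 + f)/(2*f))
(5*(V(3) - 2))*(S(-6/3 - 5/(-1), -3) - 147) = (5*((½)*(-1 + 3)/3 - 2))*(-3 - 147) = (5*((½)*(⅓)*2 - 2))*(-150) = (5*(⅓ - 2))*(-150) = (5*(-5/3))*(-150) = -25/3*(-150) = 1250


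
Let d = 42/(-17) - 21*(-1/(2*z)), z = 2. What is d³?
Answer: 6751269/314432 ≈ 21.471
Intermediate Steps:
d = 189/68 (d = 42/(-17) - 21/((1*2)*(-2)) = 42*(-1/17) - 21/(2*(-2)) = -42/17 - 21/(-4) = -42/17 - 21*(-¼) = -42/17 + 21/4 = 189/68 ≈ 2.7794)
d³ = (189/68)³ = 6751269/314432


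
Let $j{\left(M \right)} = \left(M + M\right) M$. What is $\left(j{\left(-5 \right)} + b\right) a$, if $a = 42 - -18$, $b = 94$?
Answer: $8640$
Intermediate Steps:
$j{\left(M \right)} = 2 M^{2}$ ($j{\left(M \right)} = 2 M M = 2 M^{2}$)
$a = 60$ ($a = 42 + 18 = 60$)
$\left(j{\left(-5 \right)} + b\right) a = \left(2 \left(-5\right)^{2} + 94\right) 60 = \left(2 \cdot 25 + 94\right) 60 = \left(50 + 94\right) 60 = 144 \cdot 60 = 8640$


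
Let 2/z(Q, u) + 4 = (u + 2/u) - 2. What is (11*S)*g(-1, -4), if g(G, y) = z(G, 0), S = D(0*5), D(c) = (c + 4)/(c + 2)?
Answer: 0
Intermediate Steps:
z(Q, u) = 2/(-6 + u + 2/u) (z(Q, u) = 2/(-4 + ((u + 2/u) - 2)) = 2/(-4 + (-2 + u + 2/u)) = 2/(-6 + u + 2/u))
D(c) = (4 + c)/(2 + c)
S = 2 (S = (4 + 0*5)/(2 + 0*5) = (4 + 0)/(2 + 0) = 4/2 = (½)*4 = 2)
g(G, y) = 0 (g(G, y) = 2*0/(2 + 0² - 6*0) = 2*0/(2 + 0 + 0) = 2*0/2 = 2*0*(½) = 0)
(11*S)*g(-1, -4) = (11*2)*0 = 22*0 = 0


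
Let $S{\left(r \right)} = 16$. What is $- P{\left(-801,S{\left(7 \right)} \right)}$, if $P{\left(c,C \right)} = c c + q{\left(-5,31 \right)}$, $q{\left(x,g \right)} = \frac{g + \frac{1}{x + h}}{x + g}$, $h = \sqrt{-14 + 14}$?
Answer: $- \frac{41704142}{65} \approx -6.416 \cdot 10^{5}$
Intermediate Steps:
$h = 0$ ($h = \sqrt{0} = 0$)
$q{\left(x,g \right)} = \frac{g + \frac{1}{x}}{g + x}$ ($q{\left(x,g \right)} = \frac{g + \frac{1}{x + 0}}{x + g} = \frac{g + \frac{1}{x}}{g + x}$)
$P{\left(c,C \right)} = \frac{77}{65} + c^{2}$ ($P{\left(c,C \right)} = c c + \frac{1 + 31 \left(-5\right)}{\left(-5\right) \left(31 - 5\right)} = c^{2} - \frac{1 - 155}{5 \cdot 26} = c^{2} - \frac{1}{130} \left(-154\right) = c^{2} + \frac{77}{65} = \frac{77}{65} + c^{2}$)
$- P{\left(-801,S{\left(7 \right)} \right)} = - (\frac{77}{65} + \left(-801\right)^{2}) = - (\frac{77}{65} + 641601) = \left(-1\right) \frac{41704142}{65} = - \frac{41704142}{65}$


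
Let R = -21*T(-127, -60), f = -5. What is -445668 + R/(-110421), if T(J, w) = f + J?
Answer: -5467901000/12269 ≈ -4.4567e+5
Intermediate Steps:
T(J, w) = -5 + J
R = 2772 (R = -21*(-5 - 127) = -21*(-132) = 2772)
-445668 + R/(-110421) = -445668 + 2772/(-110421) = -445668 + 2772*(-1/110421) = -445668 - 308/12269 = -5467901000/12269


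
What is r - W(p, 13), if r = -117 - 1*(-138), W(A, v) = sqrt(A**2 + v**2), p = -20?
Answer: 21 - sqrt(569) ≈ -2.8537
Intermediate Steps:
r = 21 (r = -117 + 138 = 21)
r - W(p, 13) = 21 - sqrt((-20)**2 + 13**2) = 21 - sqrt(400 + 169) = 21 - sqrt(569)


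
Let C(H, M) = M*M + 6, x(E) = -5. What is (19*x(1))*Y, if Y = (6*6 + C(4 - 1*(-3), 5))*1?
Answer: -6365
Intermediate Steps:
C(H, M) = 6 + M² (C(H, M) = M² + 6 = 6 + M²)
Y = 67 (Y = (6*6 + (6 + 5²))*1 = (36 + (6 + 25))*1 = (36 + 31)*1 = 67*1 = 67)
(19*x(1))*Y = (19*(-5))*67 = -95*67 = -6365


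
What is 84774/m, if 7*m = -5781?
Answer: -197806/1927 ≈ -102.65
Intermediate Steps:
m = -5781/7 (m = (1/7)*(-5781) = -5781/7 ≈ -825.86)
84774/m = 84774/(-5781/7) = 84774*(-7/5781) = -197806/1927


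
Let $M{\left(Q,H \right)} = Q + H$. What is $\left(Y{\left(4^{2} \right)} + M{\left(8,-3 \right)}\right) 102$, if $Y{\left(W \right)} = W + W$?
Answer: $3774$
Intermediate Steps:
$Y{\left(W \right)} = 2 W$
$M{\left(Q,H \right)} = H + Q$
$\left(Y{\left(4^{2} \right)} + M{\left(8,-3 \right)}\right) 102 = \left(2 \cdot 4^{2} + \left(-3 + 8\right)\right) 102 = \left(2 \cdot 16 + 5\right) 102 = \left(32 + 5\right) 102 = 37 \cdot 102 = 3774$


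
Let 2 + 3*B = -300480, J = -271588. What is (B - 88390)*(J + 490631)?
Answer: -123902111036/3 ≈ -4.1301e+10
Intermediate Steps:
B = -300482/3 (B = -⅔ + (⅓)*(-300480) = -⅔ - 100160 = -300482/3 ≈ -1.0016e+5)
(B - 88390)*(J + 490631) = (-300482/3 - 88390)*(-271588 + 490631) = -565652/3*219043 = -123902111036/3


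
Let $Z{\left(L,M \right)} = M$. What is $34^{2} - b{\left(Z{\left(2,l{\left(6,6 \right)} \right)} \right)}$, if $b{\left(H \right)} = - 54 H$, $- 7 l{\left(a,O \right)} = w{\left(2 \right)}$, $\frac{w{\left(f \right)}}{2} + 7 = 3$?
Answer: $\frac{8524}{7} \approx 1217.7$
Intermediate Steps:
$w{\left(f \right)} = -8$ ($w{\left(f \right)} = -14 + 2 \cdot 3 = -14 + 6 = -8$)
$l{\left(a,O \right)} = \frac{8}{7}$ ($l{\left(a,O \right)} = \left(- \frac{1}{7}\right) \left(-8\right) = \frac{8}{7}$)
$34^{2} - b{\left(Z{\left(2,l{\left(6,6 \right)} \right)} \right)} = 34^{2} - \left(-54\right) \frac{8}{7} = 1156 - - \frac{432}{7} = 1156 + \frac{432}{7} = \frac{8524}{7}$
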